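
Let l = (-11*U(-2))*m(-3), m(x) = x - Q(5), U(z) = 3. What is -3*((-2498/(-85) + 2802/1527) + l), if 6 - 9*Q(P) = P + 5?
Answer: -14998661/43265 ≈ -346.67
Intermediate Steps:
Q(P) = ⅑ - P/9 (Q(P) = ⅔ - (P + 5)/9 = ⅔ - (5 + P)/9 = ⅔ + (-5/9 - P/9) = ⅑ - P/9)
m(x) = 4/9 + x (m(x) = x - (⅑ - ⅑*5) = x - (⅑ - 5/9) = x - 1*(-4/9) = x + 4/9 = 4/9 + x)
l = 253/3 (l = (-11*3)*(4/9 - 3) = -33*(-23/9) = 253/3 ≈ 84.333)
-3*((-2498/(-85) + 2802/1527) + l) = -3*((-2498/(-85) + 2802/1527) + 253/3) = -3*((-2498*(-1/85) + 2802*(1/1527)) + 253/3) = -3*((2498/85 + 934/509) + 253/3) = -3*(1350872/43265 + 253/3) = -3*14998661/129795 = -14998661/43265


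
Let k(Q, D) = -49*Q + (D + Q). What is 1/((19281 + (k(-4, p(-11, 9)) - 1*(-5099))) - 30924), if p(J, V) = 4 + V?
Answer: -1/6339 ≈ -0.00015775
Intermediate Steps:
k(Q, D) = D - 48*Q
1/((19281 + (k(-4, p(-11, 9)) - 1*(-5099))) - 30924) = 1/((19281 + (((4 + 9) - 48*(-4)) - 1*(-5099))) - 30924) = 1/((19281 + ((13 + 192) + 5099)) - 30924) = 1/((19281 + (205 + 5099)) - 30924) = 1/((19281 + 5304) - 30924) = 1/(24585 - 30924) = 1/(-6339) = -1/6339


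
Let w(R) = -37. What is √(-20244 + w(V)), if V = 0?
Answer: I*√20281 ≈ 142.41*I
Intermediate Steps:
√(-20244 + w(V)) = √(-20244 - 37) = √(-20281) = I*√20281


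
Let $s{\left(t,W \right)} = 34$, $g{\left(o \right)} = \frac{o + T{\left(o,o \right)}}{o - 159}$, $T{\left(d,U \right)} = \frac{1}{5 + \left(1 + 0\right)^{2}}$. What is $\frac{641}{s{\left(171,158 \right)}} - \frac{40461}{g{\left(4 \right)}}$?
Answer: $\frac{255878569}{170} \approx 1.5052 \cdot 10^{6}$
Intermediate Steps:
$T{\left(d,U \right)} = \frac{1}{6}$ ($T{\left(d,U \right)} = \frac{1}{5 + 1^{2}} = \frac{1}{5 + 1} = \frac{1}{6}$)
$g{\left(o \right)} = \frac{\frac{1}{6} + o}{-159 + o}$ ($g{\left(o \right)} = \frac{o + \frac{1}{6}}{o - 159} = \frac{\frac{1}{6} + o}{-159 + o}$)
$\frac{641}{s{\left(171,158 \right)}} - \frac{40461}{g{\left(4 \right)}} = \frac{641}{34} - \frac{40461}{\frac{1}{-159 + 4} \left(\frac{1}{6} + 4\right)} = 641 \cdot \frac{1}{34} - \frac{40461}{\frac{1}{-155} \cdot \frac{25}{6}} = \frac{641}{34} - \frac{40461}{\left(- \frac{1}{155}\right) \frac{25}{6}} = \frac{641}{34} - \frac{40461}{- \frac{5}{186}} = \frac{641}{34} - - \frac{7525746}{5} = \frac{641}{34} + \frac{7525746}{5} = \frac{255878569}{170}$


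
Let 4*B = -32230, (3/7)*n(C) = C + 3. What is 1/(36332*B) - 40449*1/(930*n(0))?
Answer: -6366261372/1024607815 ≈ -6.2134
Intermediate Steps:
n(C) = 7 + 7*C/3 (n(C) = 7*(C + 3)/3 = 7*(3 + C)/3 = 7 + 7*C/3)
B = -16115/2 (B = (¼)*(-32230) = -16115/2 ≈ -8057.5)
1/(36332*B) - 40449*1/(930*n(0)) = 1/(36332*(-16115/2)) - 40449*1/(930*(7 + (7/3)*0)) = (1/36332)*(-2/16115) - 40449*1/(930*(7 + 0)) = -1/292745090 - 40449/((7*31)*30) = -1/292745090 - 40449/(217*30) = -1/292745090 - 40449/6510 = -1/292745090 - 40449*1/6510 = -1/292745090 - 13483/2170 = -6366261372/1024607815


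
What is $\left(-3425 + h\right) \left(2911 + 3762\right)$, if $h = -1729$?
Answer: $-34392642$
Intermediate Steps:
$\left(-3425 + h\right) \left(2911 + 3762\right) = \left(-3425 - 1729\right) \left(2911 + 3762\right) = \left(-5154\right) 6673 = -34392642$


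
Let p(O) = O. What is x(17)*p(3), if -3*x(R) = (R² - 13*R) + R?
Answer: -85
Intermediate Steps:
x(R) = 4*R - R²/3 (x(R) = -((R² - 13*R) + R)/3 = -(R² - 12*R)/3 = 4*R - R²/3)
x(17)*p(3) = ((⅓)*17*(12 - 1*17))*3 = ((⅓)*17*(12 - 17))*3 = ((⅓)*17*(-5))*3 = -85/3*3 = -85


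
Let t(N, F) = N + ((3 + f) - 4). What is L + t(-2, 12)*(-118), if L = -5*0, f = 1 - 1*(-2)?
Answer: 0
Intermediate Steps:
f = 3 (f = 1 + 2 = 3)
t(N, F) = 2 + N (t(N, F) = N + ((3 + 3) - 4) = N + (6 - 4) = N + 2 = 2 + N)
L = 0
L + t(-2, 12)*(-118) = 0 + (2 - 2)*(-118) = 0 + 0*(-118) = 0 + 0 = 0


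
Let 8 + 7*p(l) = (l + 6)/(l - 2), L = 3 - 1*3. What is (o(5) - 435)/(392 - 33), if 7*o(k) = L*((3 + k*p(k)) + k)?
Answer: -435/359 ≈ -1.2117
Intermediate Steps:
L = 0 (L = 3 - 3 = 0)
p(l) = -8/7 + (6 + l)/(7*(-2 + l)) (p(l) = -8/7 + ((l + 6)/(l - 2))/7 = -8/7 + ((6 + l)/(-2 + l))/7 = -8/7 + (6 + l)/(7*(-2 + l)))
o(k) = 0 (o(k) = (0*((3 + k*((22/7 - k)/(-2 + k))) + k))/7 = (0*((3 + k*(22/7 - k)/(-2 + k)) + k))/7 = (0*(3 + k + k*(22/7 - k)/(-2 + k)))/7 = (⅐)*0 = 0)
(o(5) - 435)/(392 - 33) = (0 - 435)/(392 - 33) = -435/359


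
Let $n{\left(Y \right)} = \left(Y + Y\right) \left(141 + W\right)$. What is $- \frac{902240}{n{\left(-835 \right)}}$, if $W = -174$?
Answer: $- \frac{90224}{5511} \approx -16.372$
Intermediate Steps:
$n{\left(Y \right)} = - 66 Y$ ($n{\left(Y \right)} = \left(Y + Y\right) \left(141 - 174\right) = 2 Y \left(-33\right) = - 66 Y$)
$- \frac{902240}{n{\left(-835 \right)}} = - \frac{902240}{\left(-66\right) \left(-835\right)} = - \frac{902240}{55110} = \left(-902240\right) \frac{1}{55110} = - \frac{90224}{5511}$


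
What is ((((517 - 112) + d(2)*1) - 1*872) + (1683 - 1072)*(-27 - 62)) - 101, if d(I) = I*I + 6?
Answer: -54937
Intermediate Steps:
d(I) = 6 + I² (d(I) = I² + 6 = 6 + I²)
((((517 - 112) + d(2)*1) - 1*872) + (1683 - 1072)*(-27 - 62)) - 101 = ((((517 - 112) + (6 + 2²)*1) - 1*872) + (1683 - 1072)*(-27 - 62)) - 101 = (((405 + (6 + 4)*1) - 872) + 611*(-89)) - 101 = (((405 + 10*1) - 872) - 54379) - 101 = (((405 + 10) - 872) - 54379) - 101 = ((415 - 872) - 54379) - 101 = (-457 - 54379) - 101 = -54836 - 101 = -54937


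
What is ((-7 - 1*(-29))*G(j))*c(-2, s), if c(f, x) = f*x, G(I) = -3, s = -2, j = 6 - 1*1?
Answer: -264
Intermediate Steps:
j = 5 (j = 6 - 1 = 5)
((-7 - 1*(-29))*G(j))*c(-2, s) = ((-7 - 1*(-29))*(-3))*(-2*(-2)) = ((-7 + 29)*(-3))*4 = (22*(-3))*4 = -66*4 = -264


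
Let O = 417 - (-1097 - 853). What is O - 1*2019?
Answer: 348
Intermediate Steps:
O = 2367 (O = 417 - 1*(-1950) = 417 + 1950 = 2367)
O - 1*2019 = 2367 - 1*2019 = 2367 - 2019 = 348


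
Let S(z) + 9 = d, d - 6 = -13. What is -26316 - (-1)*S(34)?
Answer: -26332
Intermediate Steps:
d = -7 (d = 6 - 13 = -7)
S(z) = -16 (S(z) = -9 - 7 = -16)
-26316 - (-1)*S(34) = -26316 - (-1)*(-16) = -26316 - 1*16 = -26316 - 16 = -26332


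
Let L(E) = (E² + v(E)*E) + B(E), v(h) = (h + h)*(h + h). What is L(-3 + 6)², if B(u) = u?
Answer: 14400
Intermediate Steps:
v(h) = 4*h² (v(h) = (2*h)*(2*h) = 4*h²)
L(E) = E + E² + 4*E³ (L(E) = (E² + (4*E²)*E) + E = (E² + 4*E³) + E = E + E² + 4*E³)
L(-3 + 6)² = ((-3 + 6)*(1 + (-3 + 6) + 4*(-3 + 6)²))² = (3*(1 + 3 + 4*3²))² = (3*(1 + 3 + 4*9))² = (3*(1 + 3 + 36))² = (3*40)² = 120² = 14400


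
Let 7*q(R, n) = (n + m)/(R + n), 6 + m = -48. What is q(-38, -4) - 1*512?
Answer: -75235/147 ≈ -511.80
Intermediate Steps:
m = -54 (m = -6 - 48 = -54)
q(R, n) = (-54 + n)/(7*(R + n)) (q(R, n) = ((n - 54)/(R + n))/7 = ((-54 + n)/(R + n))/7 = (-54 + n)/(7*(R + n)))
q(-38, -4) - 1*512 = (-54 - 4)/(7*(-38 - 4)) - 1*512 = (⅐)*(-58)/(-42) - 512 = (⅐)*(-1/42)*(-58) - 512 = 29/147 - 512 = -75235/147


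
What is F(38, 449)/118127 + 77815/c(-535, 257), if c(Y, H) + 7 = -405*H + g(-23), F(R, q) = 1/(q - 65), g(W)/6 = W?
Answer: -352974805769/472795284864 ≈ -0.74657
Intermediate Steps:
g(W) = 6*W
F(R, q) = 1/(-65 + q)
c(Y, H) = -145 - 405*H (c(Y, H) = -7 + (-405*H + 6*(-23)) = -7 + (-405*H - 138) = -7 + (-138 - 405*H) = -145 - 405*H)
F(38, 449)/118127 + 77815/c(-535, 257) = 1/((-65 + 449)*118127) + 77815/(-145 - 405*257) = (1/118127)/384 + 77815/(-145 - 104085) = (1/384)*(1/118127) + 77815/(-104230) = 1/45360768 + 77815*(-1/104230) = 1/45360768 - 15563/20846 = -352974805769/472795284864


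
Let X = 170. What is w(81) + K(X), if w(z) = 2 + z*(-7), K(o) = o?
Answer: -395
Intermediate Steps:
w(z) = 2 - 7*z
w(81) + K(X) = (2 - 7*81) + 170 = (2 - 567) + 170 = -565 + 170 = -395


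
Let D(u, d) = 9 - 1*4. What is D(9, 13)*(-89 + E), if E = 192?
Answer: 515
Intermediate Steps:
D(u, d) = 5 (D(u, d) = 9 - 4 = 5)
D(9, 13)*(-89 + E) = 5*(-89 + 192) = 5*103 = 515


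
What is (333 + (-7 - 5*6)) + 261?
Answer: 557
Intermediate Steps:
(333 + (-7 - 5*6)) + 261 = (333 + (-7 - 30)) + 261 = (333 - 37) + 261 = 296 + 261 = 557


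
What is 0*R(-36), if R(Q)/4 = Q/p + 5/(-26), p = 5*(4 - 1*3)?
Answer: 0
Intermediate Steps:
p = 5 (p = 5*(4 - 3) = 5*1 = 5)
R(Q) = -10/13 + 4*Q/5 (R(Q) = 4*(Q/5 + 5/(-26)) = 4*(Q*(1/5) + 5*(-1/26)) = 4*(Q/5 - 5/26) = 4*(-5/26 + Q/5) = -10/13 + 4*Q/5)
0*R(-36) = 0*(-10/13 + (4/5)*(-36)) = 0*(-10/13 - 144/5) = 0*(-1922/65) = 0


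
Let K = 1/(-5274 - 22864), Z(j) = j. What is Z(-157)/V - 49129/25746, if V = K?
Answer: 113737179707/25746 ≈ 4.4177e+6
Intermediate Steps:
K = -1/28138 (K = 1/(-28138) = -1/28138 ≈ -3.5539e-5)
V = -1/28138 ≈ -3.5539e-5
Z(-157)/V - 49129/25746 = -157/(-1/28138) - 49129/25746 = -157*(-28138) - 49129*1/25746 = 4417666 - 49129/25746 = 113737179707/25746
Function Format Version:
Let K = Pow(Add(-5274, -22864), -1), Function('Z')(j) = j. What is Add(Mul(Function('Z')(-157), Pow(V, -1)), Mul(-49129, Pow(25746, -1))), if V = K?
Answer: Rational(113737179707, 25746) ≈ 4.4177e+6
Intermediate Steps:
K = Rational(-1, 28138) (K = Pow(-28138, -1) = Rational(-1, 28138) ≈ -3.5539e-5)
V = Rational(-1, 28138) ≈ -3.5539e-5
Add(Mul(Function('Z')(-157), Pow(V, -1)), Mul(-49129, Pow(25746, -1))) = Add(Mul(-157, Pow(Rational(-1, 28138), -1)), Mul(-49129, Pow(25746, -1))) = Add(Mul(-157, -28138), Mul(-49129, Rational(1, 25746))) = Add(4417666, Rational(-49129, 25746)) = Rational(113737179707, 25746)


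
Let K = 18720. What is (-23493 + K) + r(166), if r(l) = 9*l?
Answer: -3279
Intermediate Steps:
(-23493 + K) + r(166) = (-23493 + 18720) + 9*166 = -4773 + 1494 = -3279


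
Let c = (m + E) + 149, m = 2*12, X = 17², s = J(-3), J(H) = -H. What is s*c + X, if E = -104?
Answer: 496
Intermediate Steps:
s = 3 (s = -1*(-3) = 3)
X = 289
m = 24
c = 69 (c = (24 - 104) + 149 = -80 + 149 = 69)
s*c + X = 3*69 + 289 = 207 + 289 = 496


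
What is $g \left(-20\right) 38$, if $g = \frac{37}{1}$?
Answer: $-28120$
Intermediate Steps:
$g = 37$ ($g = 37 \cdot 1 = 37$)
$g \left(-20\right) 38 = 37 \left(-20\right) 38 = \left(-740\right) 38 = -28120$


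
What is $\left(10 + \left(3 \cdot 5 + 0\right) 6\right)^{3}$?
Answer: $1000000$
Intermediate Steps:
$\left(10 + \left(3 \cdot 5 + 0\right) 6\right)^{3} = \left(10 + \left(15 + 0\right) 6\right)^{3} = \left(10 + 15 \cdot 6\right)^{3} = \left(10 + 90\right)^{3} = 100^{3} = 1000000$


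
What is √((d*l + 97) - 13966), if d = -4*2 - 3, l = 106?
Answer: I*√15035 ≈ 122.62*I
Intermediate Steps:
d = -11 (d = -8 - 3 = -11)
√((d*l + 97) - 13966) = √((-11*106 + 97) - 13966) = √((-1166 + 97) - 13966) = √(-1069 - 13966) = √(-15035) = I*√15035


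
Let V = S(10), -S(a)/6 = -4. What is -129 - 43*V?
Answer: -1161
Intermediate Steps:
S(a) = 24 (S(a) = -6*(-4) = 24)
V = 24
-129 - 43*V = -129 - 43*24 = -129 - 1032 = -1161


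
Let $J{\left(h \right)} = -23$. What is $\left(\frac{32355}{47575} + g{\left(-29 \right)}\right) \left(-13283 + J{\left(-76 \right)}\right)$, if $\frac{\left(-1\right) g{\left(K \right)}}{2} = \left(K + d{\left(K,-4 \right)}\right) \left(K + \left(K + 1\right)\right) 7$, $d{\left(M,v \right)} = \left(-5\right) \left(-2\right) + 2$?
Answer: $\frac{1717458896814}{9515} \approx 1.805 \cdot 10^{8}$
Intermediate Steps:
$d{\left(M,v \right)} = 12$ ($d{\left(M,v \right)} = 10 + 2 = 12$)
$g{\left(K \right)} = - 14 \left(1 + 2 K\right) \left(12 + K\right)$ ($g{\left(K \right)} = - 2 \left(K + 12\right) \left(K + \left(K + 1\right)\right) 7 = - 2 \left(12 + K\right) \left(K + \left(1 + K\right)\right) 7 = - 2 \left(12 + K\right) \left(1 + 2 K\right) 7 = - 2 \left(1 + 2 K\right) \left(12 + K\right) 7 = - 2 \cdot 7 \left(1 + 2 K\right) \left(12 + K\right) = - 14 \left(1 + 2 K\right) \left(12 + K\right)$)
$\left(\frac{32355}{47575} + g{\left(-29 \right)}\right) \left(-13283 + J{\left(-76 \right)}\right) = \left(\frac{32355}{47575} - \left(-9982 + 23548\right)\right) \left(-13283 - 23\right) = \left(32355 \cdot \frac{1}{47575} - 13566\right) \left(-13306\right) = \left(\frac{6471}{9515} - 13566\right) \left(-13306\right) = \left(- \frac{129074019}{9515}\right) \left(-13306\right) = \frac{1717458896814}{9515}$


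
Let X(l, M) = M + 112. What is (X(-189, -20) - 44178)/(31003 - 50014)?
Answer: 44086/19011 ≈ 2.3190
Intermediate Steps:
X(l, M) = 112 + M
(X(-189, -20) - 44178)/(31003 - 50014) = ((112 - 20) - 44178)/(31003 - 50014) = (92 - 44178)/(-19011) = -44086*(-1/19011) = 44086/19011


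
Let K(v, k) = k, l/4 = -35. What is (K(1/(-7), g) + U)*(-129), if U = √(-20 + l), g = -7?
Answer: 903 - 516*I*√10 ≈ 903.0 - 1631.7*I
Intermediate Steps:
l = -140 (l = 4*(-35) = -140)
U = 4*I*√10 (U = √(-20 - 140) = √(-160) = 4*I*√10 ≈ 12.649*I)
(K(1/(-7), g) + U)*(-129) = (-7 + 4*I*√10)*(-129) = 903 - 516*I*√10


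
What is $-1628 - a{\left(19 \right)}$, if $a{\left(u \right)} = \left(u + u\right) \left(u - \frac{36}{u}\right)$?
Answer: $-2278$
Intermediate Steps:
$a{\left(u \right)} = 2 u \left(u - \frac{36}{u}\right)$
$-1628 - a{\left(19 \right)} = -1628 - \left(-72 + 2 \cdot 19^{2}\right) = -1628 - \left(-72 + 2 \cdot 361\right) = -1628 - \left(-72 + 722\right) = -1628 - 650 = -2278$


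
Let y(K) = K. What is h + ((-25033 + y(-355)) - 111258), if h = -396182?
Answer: -532828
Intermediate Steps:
h + ((-25033 + y(-355)) - 111258) = -396182 + ((-25033 - 355) - 111258) = -396182 + (-25388 - 111258) = -396182 - 136646 = -532828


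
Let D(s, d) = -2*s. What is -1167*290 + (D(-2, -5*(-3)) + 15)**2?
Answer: -338069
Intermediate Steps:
-1167*290 + (D(-2, -5*(-3)) + 15)**2 = -1167*290 + (-2*(-2) + 15)**2 = -338430 + (4 + 15)**2 = -338430 + 19**2 = -338430 + 361 = -338069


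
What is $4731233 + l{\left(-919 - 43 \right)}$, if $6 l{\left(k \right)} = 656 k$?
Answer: $\frac{13878163}{3} \approx 4.6261 \cdot 10^{6}$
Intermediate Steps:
$l{\left(k \right)} = \frac{328 k}{3}$ ($l{\left(k \right)} = \frac{656 k}{6} = \frac{328 k}{3}$)
$4731233 + l{\left(-919 - 43 \right)} = 4731233 + \frac{328 \left(-919 - 43\right)}{3} = 4731233 + \frac{328}{3} \left(-962\right) = 4731233 - \frac{315536}{3} = \frac{13878163}{3}$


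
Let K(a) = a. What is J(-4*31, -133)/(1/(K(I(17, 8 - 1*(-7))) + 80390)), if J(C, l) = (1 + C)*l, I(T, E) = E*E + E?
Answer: 1319026170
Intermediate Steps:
I(T, E) = E + E² (I(T, E) = E² + E = E + E²)
J(C, l) = l*(1 + C)
J(-4*31, -133)/(1/(K(I(17, 8 - 1*(-7))) + 80390)) = (-133*(1 - 4*31))/(1/((8 - 1*(-7))*(1 + (8 - 1*(-7))) + 80390)) = (-133*(1 - 124))/(1/((8 + 7)*(1 + (8 + 7)) + 80390)) = (-133*(-123))/(1/(15*(1 + 15) + 80390)) = 16359/(1/(15*16 + 80390)) = 16359/(1/(240 + 80390)) = 16359/(1/80630) = 16359*80630 = 1319026170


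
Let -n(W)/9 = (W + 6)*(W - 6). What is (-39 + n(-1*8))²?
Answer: 84681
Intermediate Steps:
n(W) = -9*(-6 + W)*(6 + W) (n(W) = -9*(W + 6)*(W - 6) = -9*(6 + W)*(-6 + W) = -9*(-6 + W)*(6 + W))
(-39 + n(-1*8))² = (-39 + (324 - 9*(-1*8)²))² = (-39 + (324 - 9*(-8)²))² = (-39 + (324 - 9*64))² = (-39 + (324 - 576))² = (-39 - 252)² = (-291)² = 84681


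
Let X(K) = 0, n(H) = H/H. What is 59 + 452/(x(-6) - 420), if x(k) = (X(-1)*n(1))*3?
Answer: 6082/105 ≈ 57.924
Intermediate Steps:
n(H) = 1
x(k) = 0 (x(k) = (0*1)*3 = 0*3 = 0)
59 + 452/(x(-6) - 420) = 59 + 452/(0 - 420) = 59 + 452/(-420) = 59 - 1/420*452 = 59 - 113/105 = 6082/105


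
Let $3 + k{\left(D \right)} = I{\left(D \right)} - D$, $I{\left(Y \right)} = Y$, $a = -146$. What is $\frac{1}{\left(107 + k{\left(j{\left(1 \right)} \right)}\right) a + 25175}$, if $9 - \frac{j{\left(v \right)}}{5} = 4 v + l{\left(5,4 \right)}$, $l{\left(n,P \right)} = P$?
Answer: $\frac{1}{9991} \approx 0.00010009$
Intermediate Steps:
$j{\left(v \right)} = 25 - 20 v$ ($j{\left(v \right)} = 45 - 5 \left(4 v + 4\right) = 45 - 5 \left(4 + 4 v\right) = 45 - \left(20 + 20 v\right) = 25 - 20 v$)
$k{\left(D \right)} = -3$ ($k{\left(D \right)} = -3 + \left(D - D\right) = -3 + 0 = -3$)
$\frac{1}{\left(107 + k{\left(j{\left(1 \right)} \right)}\right) a + 25175} = \frac{1}{\left(107 - 3\right) \left(-146\right) + 25175} = \frac{1}{104 \left(-146\right) + 25175} = \frac{1}{-15184 + 25175} = \frac{1}{9991}$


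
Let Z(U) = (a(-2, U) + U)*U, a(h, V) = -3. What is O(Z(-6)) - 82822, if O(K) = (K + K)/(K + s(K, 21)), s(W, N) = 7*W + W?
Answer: -745396/9 ≈ -82822.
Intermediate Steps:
Z(U) = U*(-3 + U) (Z(U) = (-3 + U)*U = U*(-3 + U))
s(W, N) = 8*W
O(K) = 2/9 (O(K) = (K + K)/(K + 8*K) = (2*K)/((9*K)) = (2*K)*(1/(9*K)) = 2/9)
O(Z(-6)) - 82822 = 2/9 - 82822 = -745396/9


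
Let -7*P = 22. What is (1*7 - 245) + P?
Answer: -1688/7 ≈ -241.14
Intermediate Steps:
P = -22/7 (P = -1/7*22 = -22/7 ≈ -3.1429)
(1*7 - 245) + P = (1*7 - 245) - 22/7 = (7 - 245) - 22/7 = -238 - 22/7 = -1688/7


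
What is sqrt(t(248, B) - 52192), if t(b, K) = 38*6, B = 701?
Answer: 2*I*sqrt(12991) ≈ 227.96*I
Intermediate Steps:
t(b, K) = 228
sqrt(t(248, B) - 52192) = sqrt(228 - 52192) = sqrt(-51964) = 2*I*sqrt(12991)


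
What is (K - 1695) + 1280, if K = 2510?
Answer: 2095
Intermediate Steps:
(K - 1695) + 1280 = (2510 - 1695) + 1280 = 815 + 1280 = 2095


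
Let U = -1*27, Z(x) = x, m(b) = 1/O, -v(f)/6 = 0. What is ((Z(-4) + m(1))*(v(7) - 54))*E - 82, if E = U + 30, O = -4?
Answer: 1213/2 ≈ 606.50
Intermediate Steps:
v(f) = 0 (v(f) = -6*0 = 0)
m(b) = -¼ (m(b) = 1/(-4) = -¼)
U = -27
E = 3 (E = -27 + 30 = 3)
((Z(-4) + m(1))*(v(7) - 54))*E - 82 = ((-4 - ¼)*(0 - 54))*3 - 82 = -17/4*(-54)*3 - 82 = (459/2)*3 - 82 = 1377/2 - 82 = 1213/2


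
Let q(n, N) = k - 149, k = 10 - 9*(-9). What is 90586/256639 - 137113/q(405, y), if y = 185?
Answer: 35193797195/14885062 ≈ 2364.4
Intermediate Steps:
k = 91 (k = 10 + 81 = 91)
q(n, N) = -58 (q(n, N) = 91 - 149 = -58)
90586/256639 - 137113/q(405, y) = 90586/256639 - 137113/(-58) = 90586*(1/256639) - 137113*(-1/58) = 90586/256639 + 137113/58 = 35193797195/14885062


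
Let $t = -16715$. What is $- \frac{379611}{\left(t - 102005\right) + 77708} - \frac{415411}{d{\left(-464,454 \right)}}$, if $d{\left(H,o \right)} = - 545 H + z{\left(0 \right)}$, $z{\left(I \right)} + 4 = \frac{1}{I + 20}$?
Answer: $\frac{1579153885691}{207419051252} \approx 7.6133$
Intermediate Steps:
$z{\left(I \right)} = -4 + \frac{1}{20 + I}$ ($z{\left(I \right)} = -4 + \frac{1}{I + 20} = -4 + \frac{1}{20 + I}$)
$d{\left(H,o \right)} = - \frac{79}{20} - 545 H$ ($d{\left(H,o \right)} = - 545 H + \frac{-79 - 0}{20 + 0} = - 545 H + \frac{-79 + 0}{20} = - 545 H + \frac{1}{20} \left(-79\right) = - 545 H - \frac{79}{20} = - \frac{79}{20} - 545 H$)
$- \frac{379611}{\left(t - 102005\right) + 77708} - \frac{415411}{d{\left(-464,454 \right)}} = - \frac{379611}{\left(-16715 - 102005\right) + 77708} - \frac{415411}{- \frac{79}{20} - -252880} = - \frac{379611}{-118720 + 77708} - \frac{415411}{- \frac{79}{20} + 252880} = - \frac{379611}{-41012} - \frac{415411}{\frac{5057521}{20}} = \left(-379611\right) \left(- \frac{1}{41012}\right) - \frac{8308220}{5057521} = \frac{379611}{41012} - \frac{8308220}{5057521} = \frac{1579153885691}{207419051252}$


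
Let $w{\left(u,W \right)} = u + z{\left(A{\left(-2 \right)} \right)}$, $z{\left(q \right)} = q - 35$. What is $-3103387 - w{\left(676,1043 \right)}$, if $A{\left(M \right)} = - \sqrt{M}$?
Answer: $-3104028 + i \sqrt{2} \approx -3.104 \cdot 10^{6} + 1.4142 i$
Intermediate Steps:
$z{\left(q \right)} = -35 + q$
$w{\left(u,W \right)} = -35 + u - i \sqrt{2}$ ($w{\left(u,W \right)} = u - \left(35 + \sqrt{-2}\right) = u - \left(35 + i \sqrt{2}\right) = -35 + u - i \sqrt{2}$)
$-3103387 - w{\left(676,1043 \right)} = -3103387 - \left(-35 + 676 - i \sqrt{2}\right) = -3103387 - \left(641 - i \sqrt{2}\right) = -3104028 + i \sqrt{2}$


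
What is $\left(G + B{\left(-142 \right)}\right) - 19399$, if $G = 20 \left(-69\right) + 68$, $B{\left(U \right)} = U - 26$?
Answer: $-20879$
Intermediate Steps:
$B{\left(U \right)} = -26 + U$ ($B{\left(U \right)} = U - 26 = -26 + U$)
$G = -1312$ ($G = -1380 + 68 = -1312$)
$\left(G + B{\left(-142 \right)}\right) - 19399 = \left(-1312 - 168\right) - 19399 = -1480 - 19399 = -20879$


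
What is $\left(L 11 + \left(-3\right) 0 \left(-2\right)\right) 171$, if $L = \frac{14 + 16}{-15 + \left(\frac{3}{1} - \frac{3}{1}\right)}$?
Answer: $-3762$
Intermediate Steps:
$L = -2$ ($L = \frac{30}{-15 + \left(3 \cdot 1 - 3\right)} = \frac{30}{-15 + \left(3 - 3\right)} = \frac{30}{-15 + 0} = \frac{30}{-15} = 30 \left(- \frac{1}{15}\right) = -2$)
$\left(L 11 + \left(-3\right) 0 \left(-2\right)\right) 171 = \left(\left(-2\right) 11 + \left(-3\right) 0 \left(-2\right)\right) 171 = \left(-22 + 0 \left(-2\right)\right) 171 = \left(-22 + 0\right) 171 = \left(-22\right) 171 = -3762$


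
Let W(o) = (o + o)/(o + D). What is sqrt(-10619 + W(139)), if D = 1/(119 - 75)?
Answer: I*sqrt(397263616347)/6117 ≈ 103.04*I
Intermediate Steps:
D = 1/44 ≈ 0.022727
W(o) = 2*o/(1/44 + o) (W(o) = (o + o)/(o + 1/44) = (2*o)/(1/44 + o) = 2*o/(1/44 + o))
sqrt(-10619 + W(139)) = sqrt(-10619 + 88*139/(1 + 44*139)) = sqrt(-10619 + 88*139/(1 + 6116)) = sqrt(-10619 + 88*139/6117) = sqrt(-10619 + 88*139*(1/6117)) = sqrt(-10619 + 12232/6117) = sqrt(-64944191/6117) = I*sqrt(397263616347)/6117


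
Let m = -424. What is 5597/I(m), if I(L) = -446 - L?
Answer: -5597/22 ≈ -254.41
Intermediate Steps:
5597/I(m) = 5597/(-446 - 1*(-424)) = 5597/(-446 + 424) = 5597/(-22) = 5597*(-1/22) = -5597/22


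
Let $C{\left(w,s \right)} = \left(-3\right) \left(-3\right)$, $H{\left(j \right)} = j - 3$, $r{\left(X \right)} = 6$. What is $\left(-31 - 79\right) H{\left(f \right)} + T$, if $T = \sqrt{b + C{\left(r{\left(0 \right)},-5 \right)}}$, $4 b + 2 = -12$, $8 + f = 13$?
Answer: $-220 + \frac{\sqrt{22}}{2} \approx -217.65$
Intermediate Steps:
$f = 5$ ($f = -8 + 13 = 5$)
$b = - \frac{7}{2}$ ($b = - \frac{1}{2} + \frac{1}{4} \left(-12\right) = - \frac{1}{2} - 3 = - \frac{7}{2} \approx -3.5$)
$H{\left(j \right)} = -3 + j$ ($H{\left(j \right)} = j - 3 = -3 + j$)
$C{\left(w,s \right)} = 9$
$T = \frac{\sqrt{22}}{2}$ ($T = \sqrt{- \frac{7}{2} + 9} = \sqrt{\frac{11}{2}} = \frac{\sqrt{22}}{2} \approx 2.3452$)
$\left(-31 - 79\right) H{\left(f \right)} + T = \left(-31 - 79\right) \left(-3 + 5\right) + \frac{\sqrt{22}}{2} = \left(-31 - 79\right) 2 + \frac{\sqrt{22}}{2} = \left(-110\right) 2 + \frac{\sqrt{22}}{2} = -220 + \frac{\sqrt{22}}{2}$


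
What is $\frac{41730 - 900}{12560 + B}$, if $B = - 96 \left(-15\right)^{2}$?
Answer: $- \frac{4083}{904} \approx -4.5166$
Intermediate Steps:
$B = -21600$ ($B = \left(-96\right) 225 = -21600$)
$\frac{41730 - 900}{12560 + B} = \frac{41730 - 900}{12560 - 21600} = \frac{40830}{-9040} = 40830 \left(- \frac{1}{9040}\right) = - \frac{4083}{904}$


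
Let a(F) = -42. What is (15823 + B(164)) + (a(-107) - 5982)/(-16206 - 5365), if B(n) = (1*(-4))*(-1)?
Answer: 341410241/21571 ≈ 15827.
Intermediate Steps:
B(n) = 4 (B(n) = -4*(-1) = 4)
(15823 + B(164)) + (a(-107) - 5982)/(-16206 - 5365) = (15823 + 4) + (-42 - 5982)/(-16206 - 5365) = 15827 - 6024/(-21571) = 15827 - 6024*(-1/21571) = 15827 + 6024/21571 = 341410241/21571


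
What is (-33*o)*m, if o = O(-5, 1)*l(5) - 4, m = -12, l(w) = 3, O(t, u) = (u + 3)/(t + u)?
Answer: -2772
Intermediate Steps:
O(t, u) = (3 + u)/(t + u)
o = -7 (o = ((3 + 1)/(-5 + 1))*3 - 4 = (4/(-4))*3 - 4 = -¼*4*3 - 4 = -1*3 - 4 = -3 - 4 = -7)
(-33*o)*m = -33*(-7)*(-12) = 231*(-12) = -2772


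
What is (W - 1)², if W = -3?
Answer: 16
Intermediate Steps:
(W - 1)² = (-3 - 1)² = (-4)² = 16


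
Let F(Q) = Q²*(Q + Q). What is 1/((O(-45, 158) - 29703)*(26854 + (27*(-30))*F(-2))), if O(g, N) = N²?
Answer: -1/188678546 ≈ -5.3000e-9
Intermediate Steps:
F(Q) = 2*Q³ (F(Q) = Q²*(2*Q) = 2*Q³)
1/((O(-45, 158) - 29703)*(26854 + (27*(-30))*F(-2))) = 1/((158² - 29703)*(26854 + (27*(-30))*(2*(-2)³))) = 1/((24964 - 29703)*(26854 - 1620*(-8))) = 1/(-4739*(26854 - 810*(-16))) = 1/(-4739*(26854 + 12960)) = 1/(-4739*39814) = 1/(-188678546) = -1/188678546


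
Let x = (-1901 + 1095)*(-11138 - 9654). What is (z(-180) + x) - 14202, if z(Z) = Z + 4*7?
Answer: 16743998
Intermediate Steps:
z(Z) = 28 + Z (z(Z) = Z + 28 = 28 + Z)
x = 16758352 (x = -806*(-20792) = 16758352)
(z(-180) + x) - 14202 = ((28 - 180) + 16758352) - 14202 = (-152 + 16758352) - 14202 = 16758200 - 14202 = 16743998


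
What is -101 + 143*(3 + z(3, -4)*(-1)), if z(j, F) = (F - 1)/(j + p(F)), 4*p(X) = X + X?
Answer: 1043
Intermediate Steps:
p(X) = X/2 (p(X) = (X + X)/4 = (2*X)/4 = X/2)
z(j, F) = (-1 + F)/(j + F/2) (z(j, F) = (F - 1)/(j + F/2) = (-1 + F)/(j + F/2))
-101 + 143*(3 + z(3, -4)*(-1)) = -101 + 143*(3 + (2*(-1 - 4)/(-4 + 2*3))*(-1)) = -101 + 143*(3 + (2*(-5)/(-4 + 6))*(-1)) = -101 + 143*(3 + (2*(-5)/2)*(-1)) = -101 + 143*(3 + (2*(1/2)*(-5))*(-1)) = -101 + 143*(3 - 5*(-1)) = -101 + 143*(3 + 5) = -101 + 143*8 = -101 + 1144 = 1043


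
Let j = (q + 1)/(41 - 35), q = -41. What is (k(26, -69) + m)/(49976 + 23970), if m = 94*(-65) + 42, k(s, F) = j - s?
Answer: -9151/110919 ≈ -0.082502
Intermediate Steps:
j = -20/3 (j = (-41 + 1)/(41 - 35) = -40/6 = -40*1/6 = -20/3 ≈ -6.6667)
k(s, F) = -20/3 - s
m = -6068 (m = -6110 + 42 = -6068)
(k(26, -69) + m)/(49976 + 23970) = ((-20/3 - 1*26) - 6068)/(49976 + 23970) = ((-20/3 - 26) - 6068)/73946 = (-98/3 - 6068)*(1/73946) = -18302/3*1/73946 = -9151/110919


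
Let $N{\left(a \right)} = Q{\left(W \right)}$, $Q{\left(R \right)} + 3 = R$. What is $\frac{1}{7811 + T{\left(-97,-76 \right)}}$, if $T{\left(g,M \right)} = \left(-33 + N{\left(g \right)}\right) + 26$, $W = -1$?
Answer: $\frac{1}{7800} \approx 0.00012821$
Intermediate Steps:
$Q{\left(R \right)} = -3 + R$
$N{\left(a \right)} = -4$ ($N{\left(a \right)} = -3 - 1 = -4$)
$T{\left(g,M \right)} = -11$ ($T{\left(g,M \right)} = \left(-33 - 4\right) + 26 = -37 + 26 = -11$)
$\frac{1}{7811 + T{\left(-97,-76 \right)}} = \frac{1}{7811 - 11} = \frac{1}{7800}$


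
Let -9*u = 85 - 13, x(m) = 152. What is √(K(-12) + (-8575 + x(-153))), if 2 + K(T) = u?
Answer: 3*I*√937 ≈ 91.831*I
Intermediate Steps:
u = -8 (u = -(85 - 13)/9 = -⅑*72 = -8)
K(T) = -10 (K(T) = -2 - 8 = -10)
√(K(-12) + (-8575 + x(-153))) = √(-10 + (-8575 + 152)) = √(-10 - 8423) = √(-8433) = 3*I*√937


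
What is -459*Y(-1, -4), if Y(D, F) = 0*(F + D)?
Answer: 0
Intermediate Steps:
Y(D, F) = 0 (Y(D, F) = 0*(D + F) = 0)
-459*Y(-1, -4) = -459*0 = 0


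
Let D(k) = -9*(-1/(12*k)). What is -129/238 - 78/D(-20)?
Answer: 494911/238 ≈ 2079.5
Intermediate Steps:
D(k) = 3/(4*k) (D(k) = -9*(-1/(12*k)) = -(-3)/(4*k) = 3/(4*k))
-129/238 - 78/D(-20) = -129/238 - 78/((¾)/(-20)) = -129*1/238 - 78/((¾)*(-1/20)) = -129/238 - 78/(-3/80) = -129/238 - 78*(-80/3) = -129/238 + 2080 = 494911/238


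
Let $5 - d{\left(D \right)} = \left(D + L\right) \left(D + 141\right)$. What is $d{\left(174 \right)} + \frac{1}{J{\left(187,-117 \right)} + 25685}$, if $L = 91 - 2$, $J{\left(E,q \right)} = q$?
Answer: $- \frac{2118053119}{25568} \approx -82840.0$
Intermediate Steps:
$L = 89$ ($L = 91 - 2 = 89$)
$d{\left(D \right)} = 5 - \left(89 + D\right) \left(141 + D\right)$ ($d{\left(D \right)} = 5 - \left(D + 89\right) \left(D + 141\right) = 5 - \left(89 + D\right) \left(141 + D\right)$)
$d{\left(174 \right)} + \frac{1}{J{\left(187,-117 \right)} + 25685} = \left(-12544 - 174^{2} - 40020\right) + \frac{1}{-117 + 25685} = \left(-12544 - 30276 - 40020\right) + \frac{1}{25568} = -82840 + \frac{1}{25568} = - \frac{2118053119}{25568}$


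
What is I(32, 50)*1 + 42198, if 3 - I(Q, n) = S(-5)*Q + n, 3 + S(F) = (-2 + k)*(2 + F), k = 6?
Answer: 42631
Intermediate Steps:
S(F) = 5 + 4*F (S(F) = -3 + (-2 + 6)*(2 + F) = -3 + 4*(2 + F) = -3 + (8 + 4*F) = 5 + 4*F)
I(Q, n) = 3 - n + 15*Q (I(Q, n) = 3 - ((5 + 4*(-5))*Q + n) = 3 - ((5 - 20)*Q + n) = 3 - (-15*Q + n) = 3 - (n - 15*Q) = 3 + (-n + 15*Q) = 3 - n + 15*Q)
I(32, 50)*1 + 42198 = (3 - 1*50 + 15*32)*1 + 42198 = (3 - 50 + 480)*1 + 42198 = 433*1 + 42198 = 433 + 42198 = 42631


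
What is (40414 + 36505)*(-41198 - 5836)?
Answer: -3617808246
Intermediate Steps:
(40414 + 36505)*(-41198 - 5836) = 76919*(-47034) = -3617808246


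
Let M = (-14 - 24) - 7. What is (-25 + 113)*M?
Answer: -3960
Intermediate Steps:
M = -45 (M = -38 - 7 = -45)
(-25 + 113)*M = (-25 + 113)*(-45) = 88*(-45) = -3960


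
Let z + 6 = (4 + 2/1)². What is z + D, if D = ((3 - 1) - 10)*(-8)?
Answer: 94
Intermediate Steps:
D = 64 (D = (2 - 10)*(-8) = -8*(-8) = 64)
z = 30 (z = -6 + (4 + 2/1)² = -6 + (4 + 2*1)² = -6 + (4 + 2)² = -6 + 6² = -6 + 36 = 30)
z + D = 30 + 64 = 94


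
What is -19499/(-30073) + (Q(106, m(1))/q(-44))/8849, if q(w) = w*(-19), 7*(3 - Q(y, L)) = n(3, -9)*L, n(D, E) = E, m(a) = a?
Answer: 29698350113/45803255806 ≈ 0.64839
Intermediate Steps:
Q(y, L) = 3 + 9*L/7 (Q(y, L) = 3 - (-9)*L/7 = 3 + 9*L/7)
q(w) = -19*w
-19499/(-30073) + (Q(106, m(1))/q(-44))/8849 = -19499/(-30073) + ((3 + (9/7)*1)/((-19*(-44))))/8849 = -19499*(-1/30073) + ((3 + 9/7)/836)*(1/8849) = 1147/1769 + ((30/7)*(1/836))*(1/8849) = 1147/1769 + (15/2926)*(1/8849) = 1147/1769 + 15/25892174 = 29698350113/45803255806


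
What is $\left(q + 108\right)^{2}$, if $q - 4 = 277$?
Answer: $151321$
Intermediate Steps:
$q = 281$ ($q = 4 + 277 = 281$)
$\left(q + 108\right)^{2} = \left(281 + 108\right)^{2} = 389^{2} = 151321$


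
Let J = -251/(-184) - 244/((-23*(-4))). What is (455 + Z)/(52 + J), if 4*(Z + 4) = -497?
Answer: 60122/9331 ≈ 6.4433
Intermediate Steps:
J = -237/184 (J = -251*(-1/184) - 244/92 = 251/184 - 244*1/92 = 251/184 - 61/23 = -237/184 ≈ -1.2880)
Z = -513/4 (Z = -4 + (¼)*(-497) = -4 - 497/4 = -513/4 ≈ -128.25)
(455 + Z)/(52 + J) = (455 - 513/4)/(52 - 237/184) = 1307/(4*(9331/184)) = (1307/4)*(184/9331) = 60122/9331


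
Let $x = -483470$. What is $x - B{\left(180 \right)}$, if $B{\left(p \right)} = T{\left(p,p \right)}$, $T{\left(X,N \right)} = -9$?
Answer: $-483461$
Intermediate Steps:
$B{\left(p \right)} = -9$
$x - B{\left(180 \right)} = -483470 - -9 = -483470 + 9 = -483461$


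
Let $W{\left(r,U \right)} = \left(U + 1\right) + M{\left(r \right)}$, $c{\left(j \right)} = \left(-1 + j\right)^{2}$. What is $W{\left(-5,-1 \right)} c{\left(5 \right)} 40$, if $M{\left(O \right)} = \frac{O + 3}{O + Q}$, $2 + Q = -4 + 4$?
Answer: $\frac{1280}{7} \approx 182.86$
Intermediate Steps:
$Q = -2$ ($Q = -2 + \left(-4 + 4\right) = -2 + 0 = -2$)
$M{\left(O \right)} = \frac{3 + O}{-2 + O}$ ($M{\left(O \right)} = \frac{O + 3}{O - 2} = \frac{3 + O}{-2 + O}$)
$W{\left(r,U \right)} = 1 + U + \frac{3 + r}{-2 + r}$ ($W{\left(r,U \right)} = \left(U + 1\right) + \frac{3 + r}{-2 + r} = \left(1 + U\right) + \frac{3 + r}{-2 + r} = 1 + U + \frac{3 + r}{-2 + r}$)
$W{\left(-5,-1 \right)} c{\left(5 \right)} 40 = \frac{3 - 5 + \left(1 - 1\right) \left(-2 - 5\right)}{-2 - 5} \left(-1 + 5\right)^{2} \cdot 40 = \frac{3 - 5 + 0 \left(-7\right)}{-7} \cdot 4^{2} \cdot 40 = - \frac{3 - 5 + 0}{7} \cdot 16 \cdot 40 = \left(- \frac{1}{7}\right) \left(-2\right) 16 \cdot 40 = \frac{2}{7} \cdot 16 \cdot 40 = \frac{32}{7} \cdot 40 = \frac{1280}{7}$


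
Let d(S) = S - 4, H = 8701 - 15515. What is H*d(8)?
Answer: -27256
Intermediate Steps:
H = -6814
d(S) = -4 + S
H*d(8) = -6814*(-4 + 8) = -6814*4 = -27256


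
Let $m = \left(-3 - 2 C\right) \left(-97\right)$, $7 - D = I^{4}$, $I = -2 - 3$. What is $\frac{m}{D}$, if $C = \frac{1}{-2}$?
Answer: $- \frac{97}{309} \approx -0.31392$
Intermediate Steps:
$C = - \frac{1}{2} \approx -0.5$
$I = -5$ ($I = -2 - 3 = -5$)
$D = -618$ ($D = 7 - \left(-5\right)^{4} = 7 - 625 = -618$)
$m = 194$ ($m = \left(-3 - -1\right) \left(-97\right) = \left(-3 + 1\right) \left(-97\right) = \left(-2\right) \left(-97\right) = 194$)
$\frac{m}{D} = \frac{194}{-618} = 194 \left(- \frac{1}{618}\right) = - \frac{97}{309}$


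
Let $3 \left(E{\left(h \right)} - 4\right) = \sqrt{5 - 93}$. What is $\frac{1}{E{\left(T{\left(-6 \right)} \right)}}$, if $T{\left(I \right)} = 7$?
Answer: $\frac{9}{58} - \frac{3 i \sqrt{22}}{116} \approx 0.15517 - 0.1213 i$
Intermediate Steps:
$E{\left(h \right)} = 4 + \frac{2 i \sqrt{22}}{3}$ ($E{\left(h \right)} = 4 + \frac{\sqrt{5 - 93}}{3} = 4 + \frac{\sqrt{-88}}{3} = 4 + \frac{2 i \sqrt{22}}{3}$)
$\frac{1}{E{\left(T{\left(-6 \right)} \right)}} = \frac{1}{4 + \frac{2 i \sqrt{22}}{3}}$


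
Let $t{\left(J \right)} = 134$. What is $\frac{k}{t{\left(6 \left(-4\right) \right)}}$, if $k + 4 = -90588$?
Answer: $- \frac{45296}{67} \approx -676.06$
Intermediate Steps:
$k = -90592$ ($k = -4 - 90588 = -90592$)
$\frac{k}{t{\left(6 \left(-4\right) \right)}} = - \frac{90592}{134} = \left(-90592\right) \frac{1}{134} = - \frac{45296}{67}$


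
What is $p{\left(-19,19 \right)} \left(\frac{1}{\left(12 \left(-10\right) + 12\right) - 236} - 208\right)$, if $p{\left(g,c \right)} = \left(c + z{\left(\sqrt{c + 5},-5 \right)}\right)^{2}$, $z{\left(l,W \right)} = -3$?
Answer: $- \frac{2289696}{43} \approx -53249.0$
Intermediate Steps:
$p{\left(g,c \right)} = \left(-3 + c\right)^{2}$ ($p{\left(g,c \right)} = \left(c - 3\right)^{2} = \left(-3 + c\right)^{2}$)
$p{\left(-19,19 \right)} \left(\frac{1}{\left(12 \left(-10\right) + 12\right) - 236} - 208\right) = \left(-3 + 19\right)^{2} \left(\frac{1}{\left(12 \left(-10\right) + 12\right) - 236} - 208\right) = 16^{2} \left(\frac{1}{\left(-120 + 12\right) - 236} - 208\right) = 256 \left(\frac{1}{-108 - 236} - 208\right) = 256 \left(\frac{1}{-344} - 208\right) = 256 \left(- \frac{1}{344} - 208\right) = 256 \left(- \frac{71553}{344}\right) = - \frac{2289696}{43}$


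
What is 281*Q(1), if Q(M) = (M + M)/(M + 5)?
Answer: 281/3 ≈ 93.667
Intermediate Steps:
Q(M) = 2*M/(5 + M) (Q(M) = (2*M)/(5 + M) = 2*M/(5 + M))
281*Q(1) = 281*(2*1/(5 + 1)) = 281*(2*1/6) = 281*(2*1*(⅙)) = 281*(⅓) = 281/3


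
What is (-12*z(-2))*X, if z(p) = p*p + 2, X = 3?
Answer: -216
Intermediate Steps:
z(p) = 2 + p² (z(p) = p² + 2 = 2 + p²)
(-12*z(-2))*X = -12*(2 + (-2)²)*3 = -12*(2 + 4)*3 = -12*6*3 = -72*3 = -216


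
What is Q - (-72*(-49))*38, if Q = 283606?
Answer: 149542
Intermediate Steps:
Q - (-72*(-49))*38 = 283606 - (-72*(-49))*38 = 283606 - 3528*38 = 283606 - 1*134064 = 283606 - 134064 = 149542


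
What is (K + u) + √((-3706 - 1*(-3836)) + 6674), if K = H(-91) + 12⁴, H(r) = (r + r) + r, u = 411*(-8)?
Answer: 17175 + 18*√21 ≈ 17258.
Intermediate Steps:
u = -3288
H(r) = 3*r (H(r) = 2*r + r = 3*r)
K = 20463 (K = 3*(-91) + 12⁴ = -273 + 20736 = 20463)
(K + u) + √((-3706 - 1*(-3836)) + 6674) = (20463 - 3288) + √((-3706 - 1*(-3836)) + 6674) = 17175 + √((-3706 + 3836) + 6674) = 17175 + √(130 + 6674) = 17175 + √6804 = 17175 + 18*√21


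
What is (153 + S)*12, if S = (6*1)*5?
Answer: 2196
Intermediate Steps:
S = 30 (S = 6*5 = 30)
(153 + S)*12 = (153 + 30)*12 = 183*12 = 2196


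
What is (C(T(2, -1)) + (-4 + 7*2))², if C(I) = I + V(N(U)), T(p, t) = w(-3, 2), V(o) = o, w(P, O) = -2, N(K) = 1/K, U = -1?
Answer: 49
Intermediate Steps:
T(p, t) = -2
C(I) = -1 + I (C(I) = I + 1/(-1) = I - 1 = -1 + I)
(C(T(2, -1)) + (-4 + 7*2))² = ((-1 - 2) + (-4 + 7*2))² = (-3 + (-4 + 14))² = (-3 + 10)² = 7² = 49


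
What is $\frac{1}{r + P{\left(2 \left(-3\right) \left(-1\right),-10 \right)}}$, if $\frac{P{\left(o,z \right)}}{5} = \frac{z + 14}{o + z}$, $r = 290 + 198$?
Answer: $\frac{1}{483} \approx 0.0020704$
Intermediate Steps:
$r = 488$
$P{\left(o,z \right)} = \frac{5 \left(14 + z\right)}{o + z}$ ($P{\left(o,z \right)} = 5 \frac{z + 14}{o + z} = 5 \frac{14 + z}{o + z} = \frac{5 \left(14 + z\right)}{o + z}$)
$\frac{1}{r + P{\left(2 \left(-3\right) \left(-1\right),-10 \right)}} = \frac{1}{488 + \frac{5 \left(14 - 10\right)}{2 \left(-3\right) \left(-1\right) - 10}} = \frac{1}{488 + 5 \frac{1}{\left(-6\right) \left(-1\right) - 10} \cdot 4} = \frac{1}{488 + 5 \frac{1}{6 - 10} \cdot 4} = \frac{1}{488 + 5 \frac{1}{-4} \cdot 4} = \frac{1}{488 + 5 \left(- \frac{1}{4}\right) 4} = \frac{1}{488 - 5} = \frac{1}{483}$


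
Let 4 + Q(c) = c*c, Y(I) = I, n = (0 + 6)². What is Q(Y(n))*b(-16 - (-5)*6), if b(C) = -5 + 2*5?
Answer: 6460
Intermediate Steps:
n = 36 (n = 6² = 36)
Q(c) = -4 + c² (Q(c) = -4 + c*c = -4 + c²)
b(C) = 5 (b(C) = -5 + 10 = 5)
Q(Y(n))*b(-16 - (-5)*6) = (-4 + 36²)*5 = (-4 + 1296)*5 = 1292*5 = 6460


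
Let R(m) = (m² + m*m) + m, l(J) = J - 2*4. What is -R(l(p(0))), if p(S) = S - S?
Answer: -120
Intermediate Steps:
p(S) = 0
l(J) = -8 + J (l(J) = J - 8 = -8 + J)
R(m) = m + 2*m² (R(m) = (m² + m²) + m = 2*m² + m = m + 2*m²)
-R(l(p(0))) = -(-8 + 0)*(1 + 2*(-8 + 0)) = -(-8)*(1 + 2*(-8)) = -(-8)*(1 - 16) = -(-8)*(-15) = -1*120 = -120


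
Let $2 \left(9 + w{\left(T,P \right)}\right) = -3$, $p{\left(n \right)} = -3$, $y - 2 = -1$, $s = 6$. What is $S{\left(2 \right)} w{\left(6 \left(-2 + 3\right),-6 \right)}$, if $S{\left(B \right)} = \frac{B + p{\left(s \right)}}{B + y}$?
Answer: $\frac{7}{2} \approx 3.5$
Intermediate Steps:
$y = 1$ ($y = 2 - 1 = 1$)
$w{\left(T,P \right)} = - \frac{21}{2}$ ($w{\left(T,P \right)} = -9 + \frac{1}{2} \left(-3\right) = -9 - \frac{3}{2} = - \frac{21}{2}$)
$S{\left(B \right)} = \frac{-3 + B}{1 + B}$ ($S{\left(B \right)} = \frac{B - 3}{B + 1} = \frac{-3 + B}{1 + B}$)
$S{\left(2 \right)} w{\left(6 \left(-2 + 3\right),-6 \right)} = \frac{-3 + 2}{1 + 2} \left(- \frac{21}{2}\right) = \frac{1}{3} \left(-1\right) \left(- \frac{21}{2}\right) = \left(- \frac{1}{3}\right) \left(- \frac{21}{2}\right) = \frac{7}{2}$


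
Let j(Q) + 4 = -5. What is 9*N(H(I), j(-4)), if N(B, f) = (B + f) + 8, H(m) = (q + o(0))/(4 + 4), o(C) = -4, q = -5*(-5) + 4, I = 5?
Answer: 153/8 ≈ 19.125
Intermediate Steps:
q = 29 (q = 25 + 4 = 29)
j(Q) = -9 (j(Q) = -4 - 5 = -9)
H(m) = 25/8 (H(m) = (29 - 4)/(4 + 4) = 25/8)
N(B, f) = 8 + B + f
9*N(H(I), j(-4)) = 9*(8 + 25/8 - 9) = 9*(17/8) = 153/8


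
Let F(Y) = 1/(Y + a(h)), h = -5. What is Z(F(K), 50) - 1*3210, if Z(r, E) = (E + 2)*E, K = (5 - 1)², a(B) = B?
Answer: -610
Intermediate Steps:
K = 16 (K = 4² = 16)
F(Y) = 1/(-5 + Y) (F(Y) = 1/(Y - 5) = 1/(-5 + Y))
Z(r, E) = E*(2 + E) (Z(r, E) = (2 + E)*E = E*(2 + E))
Z(F(K), 50) - 1*3210 = 50*(2 + 50) - 1*3210 = 50*52 - 3210 = 2600 - 3210 = -610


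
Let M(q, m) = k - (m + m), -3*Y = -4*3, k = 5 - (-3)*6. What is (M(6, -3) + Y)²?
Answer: 1089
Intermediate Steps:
k = 23 (k = 5 - 1*(-18) = 5 + 18 = 23)
Y = 4 (Y = -(-4)*3/3 = -⅓*(-12) = 4)
M(q, m) = 23 - 2*m (M(q, m) = 23 - (m + m) = 23 - 2*m)
(M(6, -3) + Y)² = ((23 - 2*(-3)) + 4)² = ((23 + 6) + 4)² = (29 + 4)² = 33² = 1089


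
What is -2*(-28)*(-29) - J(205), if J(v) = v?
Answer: -1829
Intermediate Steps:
-2*(-28)*(-29) - J(205) = -2*(-28)*(-29) - 1*205 = 56*(-29) - 205 = -1624 - 205 = -1829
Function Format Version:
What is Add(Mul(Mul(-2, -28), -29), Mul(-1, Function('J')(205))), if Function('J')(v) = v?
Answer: -1829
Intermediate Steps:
Add(Mul(Mul(-2, -28), -29), Mul(-1, Function('J')(205))) = Add(Mul(Mul(-2, -28), -29), Mul(-1, 205)) = Add(Mul(56, -29), -205) = Add(-1624, -205) = -1829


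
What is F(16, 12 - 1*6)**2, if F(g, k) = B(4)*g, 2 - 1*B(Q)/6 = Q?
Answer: 36864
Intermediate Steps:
B(Q) = 12 - 6*Q
F(g, k) = -12*g (F(g, k) = (12 - 6*4)*g = (12 - 24)*g = -12*g)
F(16, 12 - 1*6)**2 = (-12*16)**2 = (-192)**2 = 36864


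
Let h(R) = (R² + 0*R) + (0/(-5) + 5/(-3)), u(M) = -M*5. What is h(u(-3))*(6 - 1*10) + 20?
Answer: -2620/3 ≈ -873.33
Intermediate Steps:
u(M) = -5*M
h(R) = -5/3 + R² (h(R) = (R² + 0) + (0*(-⅕) + 5*(-⅓)) = R² + (0 - 5/3) = R² - 5/3 = -5/3 + R²)
h(u(-3))*(6 - 1*10) + 20 = (-5/3 + (-5*(-3))²)*(6 - 1*10) + 20 = (-5/3 + 15²)*(6 - 10) + 20 = (-5/3 + 225)*(-4) + 20 = (670/3)*(-4) + 20 = -2680/3 + 20 = -2620/3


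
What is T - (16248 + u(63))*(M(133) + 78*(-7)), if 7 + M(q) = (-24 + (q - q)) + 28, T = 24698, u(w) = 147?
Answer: 9025553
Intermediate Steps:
M(q) = -3 (M(q) = -7 + ((-24 + (q - q)) + 28) = -7 + ((-24 + 0) + 28) = -7 + (-24 + 28) = -7 + 4 = -3)
T - (16248 + u(63))*(M(133) + 78*(-7)) = 24698 - (16248 + 147)*(-3 + 78*(-7)) = 24698 - 16395*(-3 - 546) = 24698 - 16395*(-549) = 24698 - 1*(-9000855) = 24698 + 9000855 = 9025553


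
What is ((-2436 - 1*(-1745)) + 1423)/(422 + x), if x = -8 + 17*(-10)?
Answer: 3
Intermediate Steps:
x = -178 (x = -8 - 170 = -178)
((-2436 - 1*(-1745)) + 1423)/(422 + x) = ((-2436 - 1*(-1745)) + 1423)/(422 - 178) = ((-2436 + 1745) + 1423)/244 = (-691 + 1423)*(1/244) = 732*(1/244) = 3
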